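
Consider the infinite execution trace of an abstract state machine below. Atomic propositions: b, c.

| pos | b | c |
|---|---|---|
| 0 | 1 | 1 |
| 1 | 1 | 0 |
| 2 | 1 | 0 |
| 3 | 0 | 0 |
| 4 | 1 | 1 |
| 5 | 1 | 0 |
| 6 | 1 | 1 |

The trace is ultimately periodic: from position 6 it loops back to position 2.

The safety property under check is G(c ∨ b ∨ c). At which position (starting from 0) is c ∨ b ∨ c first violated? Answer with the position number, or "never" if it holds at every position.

Check c ∨ b ∨ c at each position in order: 0 ✓, 1 ✓, 2 ✓.
At position 3 the labels are {}, so c ∨ b ∨ c is false there. This is the first violation.

3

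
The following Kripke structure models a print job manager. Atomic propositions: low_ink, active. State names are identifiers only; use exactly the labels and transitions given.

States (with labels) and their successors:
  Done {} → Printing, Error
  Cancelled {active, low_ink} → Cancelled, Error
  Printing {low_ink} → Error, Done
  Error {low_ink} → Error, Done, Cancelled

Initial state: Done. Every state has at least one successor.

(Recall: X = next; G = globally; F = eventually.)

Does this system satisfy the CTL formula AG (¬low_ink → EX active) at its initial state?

States satisfying ¬low_ink → EX active: {Cancelled, Printing, Error}.
States satisfying AG (¬low_ink → EX active): ∅.
Done is reachable from Done and violates ¬low_ink → EX active, so AG fails at Done.
Done ∉ Sat(AG (¬low_ink → EX active)).

Violated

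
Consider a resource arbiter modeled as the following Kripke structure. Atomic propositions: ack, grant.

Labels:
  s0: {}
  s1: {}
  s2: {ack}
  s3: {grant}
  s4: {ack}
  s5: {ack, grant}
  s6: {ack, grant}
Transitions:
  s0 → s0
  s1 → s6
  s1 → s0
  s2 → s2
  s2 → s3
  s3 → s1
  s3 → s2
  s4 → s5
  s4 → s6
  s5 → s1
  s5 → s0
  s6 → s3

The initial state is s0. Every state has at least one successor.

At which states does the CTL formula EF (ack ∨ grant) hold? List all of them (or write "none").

{s1, s2, s3, s4, s5, s6}

States satisfying ack ∨ grant: {s2, s3, s4, s5, s6}.
States satisfying EF (ack ∨ grant): {s1, s2, s3, s4, s5, s6}.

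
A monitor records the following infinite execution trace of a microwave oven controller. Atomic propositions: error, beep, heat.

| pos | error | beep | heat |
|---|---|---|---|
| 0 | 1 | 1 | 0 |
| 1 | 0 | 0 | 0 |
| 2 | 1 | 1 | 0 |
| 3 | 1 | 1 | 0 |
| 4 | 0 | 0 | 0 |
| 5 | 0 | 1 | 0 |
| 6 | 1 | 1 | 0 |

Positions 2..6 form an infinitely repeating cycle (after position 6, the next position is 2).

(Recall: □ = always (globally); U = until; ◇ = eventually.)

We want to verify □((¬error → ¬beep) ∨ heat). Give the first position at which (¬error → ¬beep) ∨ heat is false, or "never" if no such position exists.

Check (¬error → ¬beep) ∨ heat at each position in order: 0 ✓, 1 ✓, 2 ✓, 3 ✓, 4 ✓.
At position 5 the labels are {beep}, so (¬error → ¬beep) ∨ heat is false there. This is the first violation.

5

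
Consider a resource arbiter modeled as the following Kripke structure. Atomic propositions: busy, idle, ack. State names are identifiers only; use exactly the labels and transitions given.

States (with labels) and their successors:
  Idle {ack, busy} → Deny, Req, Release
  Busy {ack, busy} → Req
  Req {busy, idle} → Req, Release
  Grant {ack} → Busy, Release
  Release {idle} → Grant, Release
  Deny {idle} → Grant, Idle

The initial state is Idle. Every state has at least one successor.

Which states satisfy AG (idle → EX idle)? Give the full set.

States satisfying idle → EX idle: {Idle, Busy, Req, Grant, Release}.
States satisfying AG (idle → EX idle): {Busy, Req, Grant, Release}.

{Busy, Req, Grant, Release}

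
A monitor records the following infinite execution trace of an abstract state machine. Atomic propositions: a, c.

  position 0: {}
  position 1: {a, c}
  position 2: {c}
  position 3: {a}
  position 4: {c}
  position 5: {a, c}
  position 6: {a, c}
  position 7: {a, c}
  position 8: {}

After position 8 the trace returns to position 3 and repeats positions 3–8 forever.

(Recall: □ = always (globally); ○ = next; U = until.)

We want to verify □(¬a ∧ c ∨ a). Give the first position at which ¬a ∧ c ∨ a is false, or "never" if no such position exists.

At position 0 the labels are {}, so ¬a ∧ c ∨ a is false there. This is the first violation.

0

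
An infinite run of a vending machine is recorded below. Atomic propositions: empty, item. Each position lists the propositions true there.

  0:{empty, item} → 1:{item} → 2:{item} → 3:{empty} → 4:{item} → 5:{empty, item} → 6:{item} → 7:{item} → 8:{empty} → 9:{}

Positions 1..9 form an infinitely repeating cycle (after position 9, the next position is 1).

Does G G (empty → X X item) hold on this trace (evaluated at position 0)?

G (empty → X X item) holds at every position 0..9, and those are all positions ever visited, so G G (empty → X X item) holds.

Yes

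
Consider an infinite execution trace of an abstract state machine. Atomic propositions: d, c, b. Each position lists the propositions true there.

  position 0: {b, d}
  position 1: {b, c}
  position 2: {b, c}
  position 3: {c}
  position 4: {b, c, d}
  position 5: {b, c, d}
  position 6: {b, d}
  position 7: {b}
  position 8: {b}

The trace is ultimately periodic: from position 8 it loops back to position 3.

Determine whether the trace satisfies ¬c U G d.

Walking from position 0: at position 1, G d has not yet held and ¬c fails, so ¬c U G d is false.

Does not hold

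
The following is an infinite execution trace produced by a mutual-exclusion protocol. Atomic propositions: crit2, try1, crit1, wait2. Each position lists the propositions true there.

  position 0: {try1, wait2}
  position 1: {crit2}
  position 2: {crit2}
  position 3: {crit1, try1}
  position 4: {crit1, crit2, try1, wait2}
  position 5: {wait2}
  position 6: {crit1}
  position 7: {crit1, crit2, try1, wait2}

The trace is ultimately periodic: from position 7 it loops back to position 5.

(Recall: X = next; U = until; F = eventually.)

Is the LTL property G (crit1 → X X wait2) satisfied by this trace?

No

crit1 → X X wait2 must hold at every position from 0 onward. It fails at position 4, so G (crit1 → X X wait2) is false.
Positions where crit1 holds: 3, 4, 6, 7.
Check X X wait2 at each: 3→ok, 4→fails, 6→ok, 7→fails.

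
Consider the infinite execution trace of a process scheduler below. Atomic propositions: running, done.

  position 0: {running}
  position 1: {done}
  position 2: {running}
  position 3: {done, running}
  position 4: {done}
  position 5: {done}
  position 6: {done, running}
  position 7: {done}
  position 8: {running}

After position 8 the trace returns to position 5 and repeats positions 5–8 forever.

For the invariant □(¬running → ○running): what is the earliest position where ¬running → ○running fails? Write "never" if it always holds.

4

Check ¬running → ○running at each position in order: 0 ✓, 1 ✓, 2 ✓, 3 ✓.
At position 4 the labels are {done} and the next position 5 has {done}, so ¬running → ○running is false there. This is the first violation.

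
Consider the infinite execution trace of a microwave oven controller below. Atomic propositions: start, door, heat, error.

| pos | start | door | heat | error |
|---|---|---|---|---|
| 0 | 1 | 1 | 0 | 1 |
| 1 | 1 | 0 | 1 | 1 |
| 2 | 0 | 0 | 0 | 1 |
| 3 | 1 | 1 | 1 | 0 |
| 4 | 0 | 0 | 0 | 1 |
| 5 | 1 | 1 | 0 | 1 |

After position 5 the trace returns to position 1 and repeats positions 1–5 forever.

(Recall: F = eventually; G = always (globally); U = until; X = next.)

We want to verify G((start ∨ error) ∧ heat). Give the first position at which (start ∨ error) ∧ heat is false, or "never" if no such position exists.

At position 0 the labels are {door, error, start}, so (start ∨ error) ∧ heat is false there. This is the first violation.

0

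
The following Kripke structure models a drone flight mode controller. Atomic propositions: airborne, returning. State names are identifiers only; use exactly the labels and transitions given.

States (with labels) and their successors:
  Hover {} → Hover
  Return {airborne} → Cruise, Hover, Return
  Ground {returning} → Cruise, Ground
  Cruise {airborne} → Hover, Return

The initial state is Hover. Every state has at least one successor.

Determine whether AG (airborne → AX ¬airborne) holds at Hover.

Satisfied

States satisfying airborne → AX ¬airborne: {Hover, Ground}.
States satisfying AG (airborne → AX ¬airborne): {Hover}.
Every state reachable from Hover satisfies airborne → AX ¬airborne.
Hover ∈ Sat(AG (airborne → AX ¬airborne)).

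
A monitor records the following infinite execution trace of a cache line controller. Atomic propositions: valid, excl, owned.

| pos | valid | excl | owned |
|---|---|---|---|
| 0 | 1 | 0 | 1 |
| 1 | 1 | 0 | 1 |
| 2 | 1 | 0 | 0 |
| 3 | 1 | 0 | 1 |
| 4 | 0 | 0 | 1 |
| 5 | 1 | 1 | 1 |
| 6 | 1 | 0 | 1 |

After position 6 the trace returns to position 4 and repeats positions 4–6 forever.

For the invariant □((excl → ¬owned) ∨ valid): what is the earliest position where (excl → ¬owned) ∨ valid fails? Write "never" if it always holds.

never

(excl → ¬owned) ∨ valid holds at every position 0..6, and those are all the positions the trace ever visits, so the invariant □((excl → ¬owned) ∨ valid) is never violated.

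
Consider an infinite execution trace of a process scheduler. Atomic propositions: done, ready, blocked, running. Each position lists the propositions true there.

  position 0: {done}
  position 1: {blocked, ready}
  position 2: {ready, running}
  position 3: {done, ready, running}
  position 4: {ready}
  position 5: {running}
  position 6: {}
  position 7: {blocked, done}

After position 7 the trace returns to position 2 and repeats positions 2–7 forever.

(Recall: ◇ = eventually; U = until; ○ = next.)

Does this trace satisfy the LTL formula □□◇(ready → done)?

□◇(ready → done) holds at every position 0..7, and those are all positions ever visited, so □□◇(ready → done) holds.

Satisfied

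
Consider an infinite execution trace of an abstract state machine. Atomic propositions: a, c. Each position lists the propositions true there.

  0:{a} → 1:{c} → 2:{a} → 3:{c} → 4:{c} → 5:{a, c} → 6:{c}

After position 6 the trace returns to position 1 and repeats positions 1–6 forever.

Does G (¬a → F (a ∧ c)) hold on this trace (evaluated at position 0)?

¬a → F (a ∧ c) holds at every position 0..6, and those are all positions ever visited, so G (¬a → F (a ∧ c)) holds.
Positions where ¬a holds: 1, 3, 4, 6.
Check F (a ∧ c) at each: 1→ok, 3→ok, 4→ok, 6→ok.

Satisfied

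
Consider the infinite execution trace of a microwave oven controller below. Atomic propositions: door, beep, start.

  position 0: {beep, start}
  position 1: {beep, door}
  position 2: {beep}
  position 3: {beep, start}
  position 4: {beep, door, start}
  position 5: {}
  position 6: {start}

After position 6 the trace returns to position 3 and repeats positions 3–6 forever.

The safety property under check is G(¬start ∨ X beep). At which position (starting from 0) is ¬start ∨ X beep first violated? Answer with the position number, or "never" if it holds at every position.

Check ¬start ∨ X beep at each position in order: 0 ✓, 1 ✓, 2 ✓, 3 ✓.
At position 4 the labels are {beep, door, start} and the next position 5 has {}, so ¬start ∨ X beep is false there. This is the first violation.

4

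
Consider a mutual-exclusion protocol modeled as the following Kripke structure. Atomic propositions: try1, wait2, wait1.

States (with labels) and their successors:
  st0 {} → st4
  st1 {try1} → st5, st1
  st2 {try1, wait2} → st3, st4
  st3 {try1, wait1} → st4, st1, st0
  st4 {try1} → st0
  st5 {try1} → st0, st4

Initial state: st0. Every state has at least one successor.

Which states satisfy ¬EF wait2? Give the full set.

{st0, st1, st3, st4, st5}

States satisfying wait2: {st2}.
States satisfying EF wait2: {st2}.
States satisfying ¬EF wait2: {st0, st1, st3, st4, st5}.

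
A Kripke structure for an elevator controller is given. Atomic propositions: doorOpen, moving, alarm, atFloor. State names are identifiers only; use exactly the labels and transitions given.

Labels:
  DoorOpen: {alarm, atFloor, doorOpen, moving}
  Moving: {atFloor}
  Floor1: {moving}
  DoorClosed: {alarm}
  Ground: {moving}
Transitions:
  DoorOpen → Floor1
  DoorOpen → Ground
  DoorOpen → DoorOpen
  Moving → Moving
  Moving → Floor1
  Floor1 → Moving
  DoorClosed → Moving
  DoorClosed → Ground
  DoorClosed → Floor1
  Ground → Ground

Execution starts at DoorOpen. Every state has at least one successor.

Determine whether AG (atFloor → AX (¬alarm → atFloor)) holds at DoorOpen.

States satisfying atFloor → AX (¬alarm → atFloor): {Floor1, DoorClosed, Ground}.
States satisfying AG (atFloor → AX (¬alarm → atFloor)): {Ground}.
DoorOpen is reachable from DoorOpen and violates atFloor → AX (¬alarm → atFloor), so AG fails at DoorOpen.
DoorOpen ∉ Sat(AG (atFloor → AX (¬alarm → atFloor))).

Does not hold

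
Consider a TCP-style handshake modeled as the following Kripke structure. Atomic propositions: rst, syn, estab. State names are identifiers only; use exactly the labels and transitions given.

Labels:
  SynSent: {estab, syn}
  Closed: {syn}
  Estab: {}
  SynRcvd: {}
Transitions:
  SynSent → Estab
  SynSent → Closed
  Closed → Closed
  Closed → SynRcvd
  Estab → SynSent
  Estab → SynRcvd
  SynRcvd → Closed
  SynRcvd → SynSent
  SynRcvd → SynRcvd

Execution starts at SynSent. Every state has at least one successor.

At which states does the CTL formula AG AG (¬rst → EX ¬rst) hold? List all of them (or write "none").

{SynSent, Closed, Estab, SynRcvd}

States satisfying AG (¬rst → EX ¬rst): {SynSent, Closed, Estab, SynRcvd}.
States satisfying AG AG (¬rst → EX ¬rst): {SynSent, Closed, Estab, SynRcvd}.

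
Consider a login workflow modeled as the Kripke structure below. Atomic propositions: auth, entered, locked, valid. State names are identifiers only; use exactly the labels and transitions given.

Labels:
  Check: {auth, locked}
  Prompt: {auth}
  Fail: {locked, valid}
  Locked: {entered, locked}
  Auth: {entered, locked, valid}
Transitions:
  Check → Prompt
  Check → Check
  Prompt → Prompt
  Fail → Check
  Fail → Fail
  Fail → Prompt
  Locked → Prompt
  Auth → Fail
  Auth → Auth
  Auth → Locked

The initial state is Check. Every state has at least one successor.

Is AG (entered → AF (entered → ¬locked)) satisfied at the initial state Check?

States satisfying entered → AF (entered → ¬locked): {Check, Prompt, Fail, Locked}.
States satisfying AG (entered → AF (entered → ¬locked)): {Check, Prompt, Fail, Locked}.
Every state reachable from Check satisfies entered → AF (entered → ¬locked).
Check ∈ Sat(AG (entered → AF (entered → ¬locked))).

Satisfied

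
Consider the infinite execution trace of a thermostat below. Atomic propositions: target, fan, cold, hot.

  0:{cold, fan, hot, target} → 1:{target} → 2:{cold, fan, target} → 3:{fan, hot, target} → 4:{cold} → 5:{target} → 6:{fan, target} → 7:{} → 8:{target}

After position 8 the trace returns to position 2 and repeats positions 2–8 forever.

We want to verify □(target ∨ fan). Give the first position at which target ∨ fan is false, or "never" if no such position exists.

4

Check target ∨ fan at each position in order: 0 ✓, 1 ✓, 2 ✓, 3 ✓.
At position 4 the labels are {cold}, so target ∨ fan is false there. This is the first violation.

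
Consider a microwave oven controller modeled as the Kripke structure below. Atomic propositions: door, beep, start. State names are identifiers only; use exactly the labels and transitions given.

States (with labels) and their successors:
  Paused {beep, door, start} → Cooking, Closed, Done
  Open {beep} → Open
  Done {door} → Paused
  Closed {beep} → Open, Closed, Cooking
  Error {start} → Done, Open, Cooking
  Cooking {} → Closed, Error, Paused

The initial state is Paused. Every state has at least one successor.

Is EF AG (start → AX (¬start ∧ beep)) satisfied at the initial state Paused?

Holds

States satisfying AG (start → AX (¬start ∧ beep)): {Open}.
States satisfying EF AG (start → AX (¬start ∧ beep)): {Paused, Open, Done, Closed, Error, Cooking}.
Some path from Paused reaches a state where AG (start → AX (¬start ∧ beep)) holds.
Paused ∈ Sat(EF AG (start → AX (¬start ∧ beep))).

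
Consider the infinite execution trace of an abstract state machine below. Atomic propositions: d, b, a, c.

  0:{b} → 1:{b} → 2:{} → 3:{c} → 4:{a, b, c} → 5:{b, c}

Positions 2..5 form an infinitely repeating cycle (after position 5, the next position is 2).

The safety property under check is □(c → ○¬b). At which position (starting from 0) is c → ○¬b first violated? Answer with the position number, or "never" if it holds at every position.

3

Check c → ○¬b at each position in order: 0 ✓, 1 ✓, 2 ✓.
At position 3 the labels are {c} and the next position 4 has {a, b, c}, so c → ○¬b is false there. This is the first violation.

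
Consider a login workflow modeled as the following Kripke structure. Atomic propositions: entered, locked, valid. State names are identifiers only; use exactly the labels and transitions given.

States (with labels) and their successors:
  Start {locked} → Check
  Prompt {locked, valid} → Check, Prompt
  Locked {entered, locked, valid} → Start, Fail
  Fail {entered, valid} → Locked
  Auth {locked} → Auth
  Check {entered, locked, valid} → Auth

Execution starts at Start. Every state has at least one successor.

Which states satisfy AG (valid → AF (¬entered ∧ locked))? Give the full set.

{Start, Prompt, Auth, Check}

States satisfying valid → AF (¬entered ∧ locked): {Start, Prompt, Auth, Check}.
States satisfying AG (valid → AF (¬entered ∧ locked)): {Start, Prompt, Auth, Check}.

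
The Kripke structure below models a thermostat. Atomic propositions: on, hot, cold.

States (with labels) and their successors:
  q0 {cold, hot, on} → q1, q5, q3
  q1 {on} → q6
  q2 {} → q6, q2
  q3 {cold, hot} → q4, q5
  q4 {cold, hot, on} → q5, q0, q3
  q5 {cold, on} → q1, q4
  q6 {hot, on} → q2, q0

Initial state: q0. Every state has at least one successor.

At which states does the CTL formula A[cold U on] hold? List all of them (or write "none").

{q0, q1, q3, q4, q5, q6}

States satisfying cold: {q0, q3, q4, q5}.
States satisfying on: {q0, q1, q4, q5, q6}.
States satisfying A[cold U on]: {q0, q1, q3, q4, q5, q6}.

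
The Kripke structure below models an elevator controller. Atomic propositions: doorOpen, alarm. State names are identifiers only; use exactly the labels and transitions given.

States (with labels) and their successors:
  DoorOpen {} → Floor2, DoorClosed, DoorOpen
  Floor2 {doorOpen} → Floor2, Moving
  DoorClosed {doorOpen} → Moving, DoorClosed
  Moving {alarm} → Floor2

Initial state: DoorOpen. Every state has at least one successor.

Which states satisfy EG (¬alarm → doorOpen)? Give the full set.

{Floor2, DoorClosed, Moving}

States satisfying ¬alarm → doorOpen: {Floor2, DoorClosed, Moving}.
States satisfying EG (¬alarm → doorOpen): {Floor2, DoorClosed, Moving}.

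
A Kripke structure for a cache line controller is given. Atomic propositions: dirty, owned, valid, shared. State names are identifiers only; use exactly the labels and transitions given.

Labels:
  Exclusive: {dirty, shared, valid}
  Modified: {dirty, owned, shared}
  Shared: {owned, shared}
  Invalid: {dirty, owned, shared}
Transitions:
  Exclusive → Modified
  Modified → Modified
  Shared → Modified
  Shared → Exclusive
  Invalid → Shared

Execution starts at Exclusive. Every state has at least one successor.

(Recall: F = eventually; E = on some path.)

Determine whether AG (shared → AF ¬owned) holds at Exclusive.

States satisfying shared → AF ¬owned: {Exclusive}.
States satisfying AG (shared → AF ¬owned): ∅.
Modified is reachable from Exclusive and violates shared → AF ¬owned, so AG fails at Exclusive.
Exclusive ∉ Sat(AG (shared → AF ¬owned)).

Violated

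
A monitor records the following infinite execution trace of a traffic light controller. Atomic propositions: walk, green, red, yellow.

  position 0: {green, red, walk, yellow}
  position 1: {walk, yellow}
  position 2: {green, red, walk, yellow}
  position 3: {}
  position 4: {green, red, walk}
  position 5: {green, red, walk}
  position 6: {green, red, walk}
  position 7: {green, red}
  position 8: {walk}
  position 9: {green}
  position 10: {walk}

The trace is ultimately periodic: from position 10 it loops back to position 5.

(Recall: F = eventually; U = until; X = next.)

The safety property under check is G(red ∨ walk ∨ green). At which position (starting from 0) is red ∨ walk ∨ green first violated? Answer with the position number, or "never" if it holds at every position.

3

Check red ∨ walk ∨ green at each position in order: 0 ✓, 1 ✓, 2 ✓.
At position 3 the labels are {}, so red ∨ walk ∨ green is false there. This is the first violation.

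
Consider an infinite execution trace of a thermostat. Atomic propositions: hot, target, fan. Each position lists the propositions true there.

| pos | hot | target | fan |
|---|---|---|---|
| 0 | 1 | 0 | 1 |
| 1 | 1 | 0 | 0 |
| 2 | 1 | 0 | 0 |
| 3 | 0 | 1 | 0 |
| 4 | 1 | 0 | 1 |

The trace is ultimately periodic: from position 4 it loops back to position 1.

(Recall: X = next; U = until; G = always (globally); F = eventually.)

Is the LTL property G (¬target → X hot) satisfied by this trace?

¬target → X hot must hold at every position from 0 onward. It fails at position 2, so G (¬target → X hot) is false.
Positions where ¬target holds: 0, 1, 2, 4.
Check X hot at each: 0→ok, 1→ok, 2→fails, 4→ok.

Violated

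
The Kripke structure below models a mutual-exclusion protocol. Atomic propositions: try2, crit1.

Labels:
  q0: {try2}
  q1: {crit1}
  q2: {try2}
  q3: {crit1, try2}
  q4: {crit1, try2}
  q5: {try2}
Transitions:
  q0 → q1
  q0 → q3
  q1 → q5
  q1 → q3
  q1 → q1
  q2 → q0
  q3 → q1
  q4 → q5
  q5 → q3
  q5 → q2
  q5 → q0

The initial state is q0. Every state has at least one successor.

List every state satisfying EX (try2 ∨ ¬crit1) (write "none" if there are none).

States satisfying try2 ∨ ¬crit1: {q0, q2, q3, q4, q5}.
States satisfying EX (try2 ∨ ¬crit1): {q0, q1, q2, q4, q5}.

{q0, q1, q2, q4, q5}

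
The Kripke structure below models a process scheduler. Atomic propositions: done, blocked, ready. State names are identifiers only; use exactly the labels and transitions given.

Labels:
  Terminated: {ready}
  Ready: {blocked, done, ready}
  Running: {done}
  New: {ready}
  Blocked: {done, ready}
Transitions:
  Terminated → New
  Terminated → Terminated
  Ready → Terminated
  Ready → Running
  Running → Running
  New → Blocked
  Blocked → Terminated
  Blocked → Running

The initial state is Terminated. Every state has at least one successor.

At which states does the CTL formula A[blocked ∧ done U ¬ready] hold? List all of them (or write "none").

States satisfying blocked ∧ done: {Ready}.
States satisfying ¬ready: {Running}.
States satisfying A[blocked ∧ done U ¬ready]: {Running}.

{Running}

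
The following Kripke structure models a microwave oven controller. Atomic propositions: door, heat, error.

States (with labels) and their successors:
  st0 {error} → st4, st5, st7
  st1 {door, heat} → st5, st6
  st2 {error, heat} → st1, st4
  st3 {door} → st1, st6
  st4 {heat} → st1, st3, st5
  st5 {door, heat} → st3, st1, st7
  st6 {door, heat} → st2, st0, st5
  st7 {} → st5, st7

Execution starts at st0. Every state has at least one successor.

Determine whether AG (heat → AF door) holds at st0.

States satisfying heat → AF door: {st0, st1, st2, st3, st4, st5, st6, st7}.
States satisfying AG (heat → AF door): {st0, st1, st2, st3, st4, st5, st6, st7}.
Every state reachable from st0 satisfies heat → AF door.
st0 ∈ Sat(AG (heat → AF door)).

Satisfied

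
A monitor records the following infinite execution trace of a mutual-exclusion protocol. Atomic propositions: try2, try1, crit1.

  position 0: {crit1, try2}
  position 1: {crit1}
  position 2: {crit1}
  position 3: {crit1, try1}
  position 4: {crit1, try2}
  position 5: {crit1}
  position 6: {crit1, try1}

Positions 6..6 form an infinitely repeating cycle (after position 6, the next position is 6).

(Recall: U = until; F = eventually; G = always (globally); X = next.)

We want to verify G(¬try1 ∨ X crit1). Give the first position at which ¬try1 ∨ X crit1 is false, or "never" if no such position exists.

¬try1 ∨ X crit1 holds at every position 0..6, and those are all the positions the trace ever visits, so the invariant G(¬try1 ∨ X crit1) is never violated.

never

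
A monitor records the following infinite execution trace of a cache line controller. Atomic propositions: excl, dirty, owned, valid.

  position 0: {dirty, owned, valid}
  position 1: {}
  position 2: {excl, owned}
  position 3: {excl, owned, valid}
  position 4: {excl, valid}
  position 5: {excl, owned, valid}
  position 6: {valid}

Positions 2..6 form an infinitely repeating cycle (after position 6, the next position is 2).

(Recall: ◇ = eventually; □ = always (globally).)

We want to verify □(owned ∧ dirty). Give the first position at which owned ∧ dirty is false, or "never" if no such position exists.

1

Check owned ∧ dirty at each position in order: 0 ✓.
At position 1 the labels are {}, so owned ∧ dirty is false there. This is the first violation.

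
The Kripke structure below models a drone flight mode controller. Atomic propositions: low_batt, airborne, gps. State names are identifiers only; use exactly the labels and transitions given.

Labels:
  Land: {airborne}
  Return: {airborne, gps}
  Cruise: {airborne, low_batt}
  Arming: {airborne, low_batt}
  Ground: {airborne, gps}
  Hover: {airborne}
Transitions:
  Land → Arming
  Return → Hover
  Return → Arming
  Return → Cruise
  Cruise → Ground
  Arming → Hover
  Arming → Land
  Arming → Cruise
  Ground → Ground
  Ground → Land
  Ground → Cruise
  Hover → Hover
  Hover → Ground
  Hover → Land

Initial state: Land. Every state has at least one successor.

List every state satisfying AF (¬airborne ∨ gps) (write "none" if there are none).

States satisfying ¬airborne ∨ gps: {Return, Ground}.
States satisfying AF (¬airborne ∨ gps): {Return, Cruise, Ground}.

{Return, Cruise, Ground}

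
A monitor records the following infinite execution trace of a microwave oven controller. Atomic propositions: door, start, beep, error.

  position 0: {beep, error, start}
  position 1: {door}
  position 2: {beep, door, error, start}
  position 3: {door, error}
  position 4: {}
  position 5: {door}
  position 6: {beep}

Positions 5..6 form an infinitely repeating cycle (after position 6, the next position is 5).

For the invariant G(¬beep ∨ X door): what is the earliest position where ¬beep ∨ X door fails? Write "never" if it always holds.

never

¬beep ∨ X door holds at every position 0..6, and those are all the positions the trace ever visits, so the invariant G(¬beep ∨ X door) is never violated.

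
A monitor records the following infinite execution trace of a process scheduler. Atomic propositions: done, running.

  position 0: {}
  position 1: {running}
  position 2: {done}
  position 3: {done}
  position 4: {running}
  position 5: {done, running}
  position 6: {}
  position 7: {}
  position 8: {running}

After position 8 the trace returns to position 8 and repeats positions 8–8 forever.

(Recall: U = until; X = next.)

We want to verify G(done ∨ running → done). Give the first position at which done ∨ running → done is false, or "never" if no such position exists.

1

Check done ∨ running → done at each position in order: 0 ✓.
At position 1 the labels are {running}, so done ∨ running → done is false there. This is the first violation.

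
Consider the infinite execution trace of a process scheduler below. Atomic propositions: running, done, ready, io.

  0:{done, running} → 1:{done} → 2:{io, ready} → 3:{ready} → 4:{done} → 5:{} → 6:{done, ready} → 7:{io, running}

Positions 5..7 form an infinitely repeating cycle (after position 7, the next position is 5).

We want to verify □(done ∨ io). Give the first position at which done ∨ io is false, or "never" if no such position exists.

3

Check done ∨ io at each position in order: 0 ✓, 1 ✓, 2 ✓.
At position 3 the labels are {ready}, so done ∨ io is false there. This is the first violation.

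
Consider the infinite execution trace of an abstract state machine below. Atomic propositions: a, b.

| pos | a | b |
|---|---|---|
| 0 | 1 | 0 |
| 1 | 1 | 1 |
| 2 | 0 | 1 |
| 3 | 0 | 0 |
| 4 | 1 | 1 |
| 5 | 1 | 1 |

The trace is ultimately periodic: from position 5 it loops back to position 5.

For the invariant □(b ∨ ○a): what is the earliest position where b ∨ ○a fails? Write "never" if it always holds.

never

b ∨ ○a holds at every position 0..5, and those are all the positions the trace ever visits, so the invariant □(b ∨ ○a) is never violated.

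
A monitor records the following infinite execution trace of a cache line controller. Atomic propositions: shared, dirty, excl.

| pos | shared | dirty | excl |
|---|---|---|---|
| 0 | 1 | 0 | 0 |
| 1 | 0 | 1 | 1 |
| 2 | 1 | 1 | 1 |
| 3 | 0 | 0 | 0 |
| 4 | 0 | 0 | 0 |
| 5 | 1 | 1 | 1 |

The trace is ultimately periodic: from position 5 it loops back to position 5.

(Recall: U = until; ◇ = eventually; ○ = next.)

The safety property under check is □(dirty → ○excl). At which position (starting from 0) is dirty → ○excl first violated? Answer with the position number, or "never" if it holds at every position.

2

Check dirty → ○excl at each position in order: 0 ✓, 1 ✓.
At position 2 the labels are {dirty, excl, shared} and the next position 3 has {}, so dirty → ○excl is false there. This is the first violation.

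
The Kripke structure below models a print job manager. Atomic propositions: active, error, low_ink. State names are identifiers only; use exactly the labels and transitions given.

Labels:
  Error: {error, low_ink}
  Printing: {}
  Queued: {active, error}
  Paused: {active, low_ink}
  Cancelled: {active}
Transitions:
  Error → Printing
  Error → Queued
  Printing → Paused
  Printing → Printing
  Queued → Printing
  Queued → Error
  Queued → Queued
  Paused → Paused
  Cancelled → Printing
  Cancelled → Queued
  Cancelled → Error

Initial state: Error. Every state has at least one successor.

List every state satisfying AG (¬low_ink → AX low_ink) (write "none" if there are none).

States satisfying ¬low_ink → AX low_ink: {Error, Paused}.
States satisfying AG (¬low_ink → AX low_ink): {Paused}.

{Paused}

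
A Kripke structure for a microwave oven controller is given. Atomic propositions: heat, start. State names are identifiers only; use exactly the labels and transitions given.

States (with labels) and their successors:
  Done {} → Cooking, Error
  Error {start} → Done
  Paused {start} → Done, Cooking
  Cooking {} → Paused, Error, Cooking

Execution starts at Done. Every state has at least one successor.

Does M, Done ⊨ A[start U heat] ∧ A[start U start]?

States satisfying start: {Error, Paused}.
States satisfying heat: ∅.
States satisfying A[start U heat]: ∅.
States satisfying A[start U start]: {Error, Paused}.
States satisfying A[start U heat] ∧ A[start U start]: ∅.
Done ∉ Sat(A[start U heat] ∧ A[start U start]).

No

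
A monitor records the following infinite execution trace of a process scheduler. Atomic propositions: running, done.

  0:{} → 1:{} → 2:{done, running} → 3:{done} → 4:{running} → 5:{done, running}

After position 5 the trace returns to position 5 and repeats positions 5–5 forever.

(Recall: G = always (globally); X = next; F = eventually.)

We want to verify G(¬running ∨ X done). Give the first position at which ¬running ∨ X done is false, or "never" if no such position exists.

¬running ∨ X done holds at every position 0..5, and those are all the positions the trace ever visits, so the invariant G(¬running ∨ X done) is never violated.

never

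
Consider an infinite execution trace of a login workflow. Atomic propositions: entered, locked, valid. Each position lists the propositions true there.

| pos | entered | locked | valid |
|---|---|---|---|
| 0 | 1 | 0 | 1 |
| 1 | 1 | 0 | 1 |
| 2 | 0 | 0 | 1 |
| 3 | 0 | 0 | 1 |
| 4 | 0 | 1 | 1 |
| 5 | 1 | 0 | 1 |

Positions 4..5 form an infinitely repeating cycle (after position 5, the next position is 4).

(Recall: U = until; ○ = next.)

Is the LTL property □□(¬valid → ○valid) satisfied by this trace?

Yes

□(¬valid → ○valid) holds at every position 0..5, and those are all positions ever visited, so □□(¬valid → ○valid) holds.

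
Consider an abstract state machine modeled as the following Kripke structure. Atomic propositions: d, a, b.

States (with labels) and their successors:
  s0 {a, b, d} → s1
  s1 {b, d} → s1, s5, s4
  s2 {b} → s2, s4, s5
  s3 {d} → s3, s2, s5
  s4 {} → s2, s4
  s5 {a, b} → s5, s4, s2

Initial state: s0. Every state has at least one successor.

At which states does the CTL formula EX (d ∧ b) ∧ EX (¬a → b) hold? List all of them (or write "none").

{s0, s1}

States satisfying d ∧ b: {s0, s1}.
States satisfying EX (d ∧ b): {s0, s1}.
States satisfying ¬a → b: {s0, s1, s2, s5}.
States satisfying EX (¬a → b): {s0, s1, s2, s3, s4, s5}.
States satisfying EX (d ∧ b) ∧ EX (¬a → b): {s0, s1}.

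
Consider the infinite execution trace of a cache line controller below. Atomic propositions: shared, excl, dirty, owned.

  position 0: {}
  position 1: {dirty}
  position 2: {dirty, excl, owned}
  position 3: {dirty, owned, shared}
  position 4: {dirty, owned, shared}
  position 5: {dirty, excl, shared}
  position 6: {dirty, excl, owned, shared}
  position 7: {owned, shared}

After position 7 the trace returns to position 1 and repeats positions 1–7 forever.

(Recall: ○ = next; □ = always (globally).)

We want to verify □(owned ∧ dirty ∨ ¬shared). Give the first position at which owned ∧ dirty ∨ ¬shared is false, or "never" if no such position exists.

Check owned ∧ dirty ∨ ¬shared at each position in order: 0 ✓, 1 ✓, 2 ✓, 3 ✓, 4 ✓.
At position 5 the labels are {dirty, excl, shared}, so owned ∧ dirty ∨ ¬shared is false there. This is the first violation.

5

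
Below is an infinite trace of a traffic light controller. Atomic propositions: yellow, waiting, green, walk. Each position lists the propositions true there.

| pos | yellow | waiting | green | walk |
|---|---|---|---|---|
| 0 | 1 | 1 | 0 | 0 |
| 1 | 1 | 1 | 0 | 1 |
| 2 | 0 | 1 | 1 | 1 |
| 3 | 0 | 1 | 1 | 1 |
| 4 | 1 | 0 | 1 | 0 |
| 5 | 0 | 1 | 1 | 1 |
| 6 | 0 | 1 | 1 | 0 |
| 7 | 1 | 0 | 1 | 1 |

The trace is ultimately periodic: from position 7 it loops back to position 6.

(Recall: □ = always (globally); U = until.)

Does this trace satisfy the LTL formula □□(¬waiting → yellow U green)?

Yes

□(¬waiting → yellow U green) holds at every position 0..7, and those are all positions ever visited, so □□(¬waiting → yellow U green) holds.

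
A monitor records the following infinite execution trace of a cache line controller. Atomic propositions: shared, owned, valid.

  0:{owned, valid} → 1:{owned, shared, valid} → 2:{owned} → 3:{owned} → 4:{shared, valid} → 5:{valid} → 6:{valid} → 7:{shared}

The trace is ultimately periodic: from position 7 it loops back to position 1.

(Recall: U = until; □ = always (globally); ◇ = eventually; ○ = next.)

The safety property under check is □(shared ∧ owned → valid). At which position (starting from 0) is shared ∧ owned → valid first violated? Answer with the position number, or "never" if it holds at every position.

never

shared ∧ owned → valid holds at every position 0..7, and those are all the positions the trace ever visits, so the invariant □(shared ∧ owned → valid) is never violated.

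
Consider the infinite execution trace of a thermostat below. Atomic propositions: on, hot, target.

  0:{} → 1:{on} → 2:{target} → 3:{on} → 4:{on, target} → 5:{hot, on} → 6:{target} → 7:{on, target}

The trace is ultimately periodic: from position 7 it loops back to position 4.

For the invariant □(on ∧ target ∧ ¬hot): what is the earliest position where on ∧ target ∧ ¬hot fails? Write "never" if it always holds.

0

At position 0 the labels are {}, so on ∧ target ∧ ¬hot is false there. This is the first violation.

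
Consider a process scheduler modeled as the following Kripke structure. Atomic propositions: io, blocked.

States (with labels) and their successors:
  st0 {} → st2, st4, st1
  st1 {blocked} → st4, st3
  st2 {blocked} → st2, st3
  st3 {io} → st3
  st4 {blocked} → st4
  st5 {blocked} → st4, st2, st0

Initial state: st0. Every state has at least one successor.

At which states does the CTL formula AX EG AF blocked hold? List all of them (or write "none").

States satisfying EG AF blocked: {st0, st1, st2, st4, st5}.
States satisfying AX EG AF blocked: {st0, st4, st5}.

{st0, st4, st5}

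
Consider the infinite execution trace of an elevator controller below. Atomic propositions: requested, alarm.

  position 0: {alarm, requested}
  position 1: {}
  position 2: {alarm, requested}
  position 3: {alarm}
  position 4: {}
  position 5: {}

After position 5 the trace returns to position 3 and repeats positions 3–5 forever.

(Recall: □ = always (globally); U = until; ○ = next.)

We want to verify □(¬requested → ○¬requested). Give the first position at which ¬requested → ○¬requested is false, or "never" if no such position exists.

Check ¬requested → ○¬requested at each position in order: 0 ✓.
At position 1 the labels are {} and the next position 2 has {alarm, requested}, so ¬requested → ○¬requested is false there. This is the first violation.

1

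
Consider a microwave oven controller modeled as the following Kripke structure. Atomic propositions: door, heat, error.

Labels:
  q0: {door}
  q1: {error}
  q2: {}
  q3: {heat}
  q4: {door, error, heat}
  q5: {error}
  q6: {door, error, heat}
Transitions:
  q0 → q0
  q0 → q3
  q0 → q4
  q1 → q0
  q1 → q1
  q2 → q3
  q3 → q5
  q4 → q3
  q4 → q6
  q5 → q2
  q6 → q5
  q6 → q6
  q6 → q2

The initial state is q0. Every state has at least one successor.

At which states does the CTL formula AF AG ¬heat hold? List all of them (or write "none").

none

States satisfying AG ¬heat: ∅.
States satisfying AF AG ¬heat: ∅.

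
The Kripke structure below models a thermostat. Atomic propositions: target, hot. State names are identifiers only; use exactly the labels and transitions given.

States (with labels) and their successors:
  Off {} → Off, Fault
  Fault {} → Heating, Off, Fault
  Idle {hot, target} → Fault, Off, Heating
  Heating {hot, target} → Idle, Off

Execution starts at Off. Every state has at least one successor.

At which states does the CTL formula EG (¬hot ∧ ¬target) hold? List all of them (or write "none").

States satisfying ¬hot ∧ ¬target: {Off, Fault}.
States satisfying EG (¬hot ∧ ¬target): {Off, Fault}.

{Off, Fault}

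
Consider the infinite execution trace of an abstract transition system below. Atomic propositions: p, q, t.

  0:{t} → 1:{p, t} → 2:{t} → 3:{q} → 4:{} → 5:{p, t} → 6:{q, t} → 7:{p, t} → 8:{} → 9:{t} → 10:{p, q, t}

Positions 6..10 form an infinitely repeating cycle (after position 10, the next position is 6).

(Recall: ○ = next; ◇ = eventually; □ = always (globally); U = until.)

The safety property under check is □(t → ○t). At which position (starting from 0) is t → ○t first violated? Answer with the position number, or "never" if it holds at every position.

2

Check t → ○t at each position in order: 0 ✓, 1 ✓.
At position 2 the labels are {t} and the next position 3 has {q}, so t → ○t is false there. This is the first violation.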